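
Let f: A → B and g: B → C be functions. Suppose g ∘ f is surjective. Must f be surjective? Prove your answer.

No. Take A = {1}, B = {1, 2, 3}, C = {1}, f(a) = 1 for every a ∈ A, and g(b) = 1 for every b ∈ B.
Then g ∘ f is surjective onto {1}, but 3 ∈ B has no preimage under f, so f is not surjective.

not surjective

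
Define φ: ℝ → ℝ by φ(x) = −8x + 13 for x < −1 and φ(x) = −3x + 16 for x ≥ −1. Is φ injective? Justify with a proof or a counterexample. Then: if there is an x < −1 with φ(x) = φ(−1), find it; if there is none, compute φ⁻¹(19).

Both pieces are strictly decreasing (slopes −8 and −3), so each is injective on its own interval.
The left piece maps (−∞, −1) onto (21, ∞); the right piece maps [−1, ∞) onto (−∞, 19].
These images are disjoint, so no value is attained by both pieces. Hence φ is injective.
Because the two images are disjoint, no x < −1 has φ(x) = φ(−1), so we compute φ⁻¹(19): 19 lies in (−∞, 19], so solve −3x + 16 = 19: x = (19 − 16)/(−3) = −1.

-1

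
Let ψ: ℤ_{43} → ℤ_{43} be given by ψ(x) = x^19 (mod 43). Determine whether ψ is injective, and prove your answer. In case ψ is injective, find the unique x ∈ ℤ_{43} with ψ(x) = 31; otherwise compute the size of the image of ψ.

Since 43 is prime, the nonzero elements of ℤ_{43} form a cyclic group of order 42.
As gcd(19, 42) = 1, raising to the 19th power is a bijection on this group: if u^19 ≡ v^19 then (uv^{−1})^19 = 1, and the only element of order dividing gcd(19, 42) = 1 is 1, so u = v.
With ψ(0) = 0 this makes ψ injective on all of ℤ_{43}, hence bijective (finite equal-size domain and codomain). In particular ψ is injective.
Since ψ is injective, we find the preimage of 31. The inverse of x ↦ x^19 on (ℤ_{43})^× is x ↦ x^31, because 19·31 = 589 = 14·42 + 1 ≡ 1 (mod 42) and x^{42} = 1 for x ≠ 0 (Fermat). So ψ⁻¹(31) = 31^31 mod 43.
Repeated squaring mod 43: 31^1 ≡ 31, 31^2 ≡ 31² = 961 ≡ 15, 31^4 ≡ 15² = 225 ≡ 10, 31^8 ≡ 10² = 100 ≡ 14, 31^16 ≡ 14² = 196 ≡ 24. Since 31 = 16 + 8 + 4 + 2 + 1, 31^31 ≡ 24·14·10·15·31: 24·14 = 336 ≡ 35, then 35·10 = 350 ≡ 6, then 6·15 = 90 ≡ 4, then 4·31 = 124 ≡ 38. So 31^31 ≡ 38 (mod 43).
Hence ψ⁻¹(31) = 38.

38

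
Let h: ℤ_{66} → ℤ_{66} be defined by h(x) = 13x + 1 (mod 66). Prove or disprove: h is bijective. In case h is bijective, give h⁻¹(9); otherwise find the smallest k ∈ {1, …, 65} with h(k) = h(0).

Suppose h(x_1) = h(x_2) in ℤ_{66}. Then 13x_1 + 1 ≡ 13x_2 + 1 (mod 66), so 13(x_1 − x_2) ≡ 0 (mod 66).
Since gcd(13, 66) = 1, 13 is invertible modulo 66, hence x_1 − x_2 ≡ 0 (mod 66), i.e. x_1 = x_2.
We now compute 13⁻¹ mod 66 explicitly. Euclid's algorithm: 66 = 5·13 + 1; back-substituting gives 1 = 61·13 − 12·66, so 13⁻¹ ≡ 61 (mod 66).
Then y ↦ 61(y − 1) is a two-sided inverse to h, so every y ∈ ℤ_{66} has a preimage.
So h is bijective.
Since h is bijective, we find h⁻¹(9): we need 13x ≡ 9 − 1 ≡ 8 (mod 66). Using 13⁻¹ = 61: x ≡ 61·8 = 488 = 7·66 + 26, so x = 26.
Check: h(26) = 13·26 + 1 = 339 = 5·66 + 9 ≡ 9 (mod 66).

26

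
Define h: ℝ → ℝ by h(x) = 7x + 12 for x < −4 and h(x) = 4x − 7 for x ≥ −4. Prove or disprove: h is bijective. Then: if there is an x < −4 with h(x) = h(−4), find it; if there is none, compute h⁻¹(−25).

-5

Both pieces are strictly increasing (slopes 7 and 4), so each is injective on its own interval.
The left piece maps (−∞, −4) onto (−∞, −16); the right piece maps [−4, ∞) onto [−23, ∞).
These images overlap. In particular h(−4) = −23 (right piece), and solving 7x + 12 = −23 on the left piece gives x = −5 < −4.
So h(−5) = h(−4) with −5 ≠ −4, and h is not injective, hence not bijective. This x = −5 is the requested value below −4.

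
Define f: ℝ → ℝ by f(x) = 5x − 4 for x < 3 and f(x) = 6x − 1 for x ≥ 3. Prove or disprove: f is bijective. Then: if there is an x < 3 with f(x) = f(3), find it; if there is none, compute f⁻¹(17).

3

Both pieces are strictly increasing (slopes 5 and 6), so each is injective on its own interval.
The left piece maps (−∞, 3) onto (−∞, 11); the right piece maps [3, ∞) onto [17, ∞).
The images leave a gap (11 has no preimage), so f is not surjective, hence not bijective.
Because the two images are disjoint, no x < 3 has f(x) = f(3), so we compute f⁻¹(17): 17 lies in [17, ∞), so solve 6x − 1 = 17: x = (17 + 1)/6 = 3.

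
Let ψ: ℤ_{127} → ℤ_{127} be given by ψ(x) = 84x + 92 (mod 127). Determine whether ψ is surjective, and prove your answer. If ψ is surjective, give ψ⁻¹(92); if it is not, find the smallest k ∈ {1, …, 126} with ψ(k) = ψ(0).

0

Since gcd(84, 127) = 1, 84 is invertible modulo 127. Euclid's algorithm: 127 = 1·84 + 43, 84 = 1·43 + 41, 43 = 1·41 + 2, 41 = 20·2 + 1; back-substituting gives 1 = 62·84 − 41·127, so 84⁻¹ ≡ 62 (mod 127).
For any y ∈ ℤ_{127}, x = 62(y − 92) mod 127 satisfies ψ(x) = 84·62(y − 92) + 92 ≡ y (since 84·62 ≡ 1 mod 127). So every y has a preimage.
So ψ is surjective.
Since ψ is surjective, we find ψ⁻¹(92): we need 84x ≡ 92 − 92 ≡ 0 (mod 127). Using 84⁻¹ = 62: x ≡ 62·0 = 0, so x = 0.
Check: ψ(0) = 84·0 + 92 = 92 ≡ 92 (mod 127).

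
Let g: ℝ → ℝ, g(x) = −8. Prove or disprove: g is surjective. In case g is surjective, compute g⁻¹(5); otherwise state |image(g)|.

Recall that g is surjective if every y in the codomain equals g(x) for some x in the domain.
g(x) = −8 for all x, so −7 has no preimage and g is not surjective.
Since g is not surjective, we state |image(g)|: the image of g is {−8}, which has 1 element.

1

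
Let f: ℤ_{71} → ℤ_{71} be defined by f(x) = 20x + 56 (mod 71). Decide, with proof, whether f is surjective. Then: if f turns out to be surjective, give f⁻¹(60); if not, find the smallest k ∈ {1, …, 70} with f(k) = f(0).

57

Since gcd(20, 71) = 1, 20 is invertible modulo 71. Euclid's algorithm: 71 = 3·20 + 11, 20 = 1·11 + 9, 11 = 1·9 + 2, 9 = 4·2 + 1; back-substituting gives 1 = 32·20 − 9·71, so 20⁻¹ ≡ 32 (mod 71).
Then y ↦ 32(y − 56) is a two-sided inverse to f, so every y ∈ ℤ_{71} has a preimage.
Thus f is surjective.
Since f is surjective, we find f⁻¹(60): we need 20x ≡ 60 − 56 ≡ 4 (mod 71). Using 20⁻¹ = 32: x ≡ 32·4 = 128 = 1·71 + 57, so x = 57.
Check: f(57) = 20·57 + 56 = 1196 = 16·71 + 60 ≡ 60 (mod 71).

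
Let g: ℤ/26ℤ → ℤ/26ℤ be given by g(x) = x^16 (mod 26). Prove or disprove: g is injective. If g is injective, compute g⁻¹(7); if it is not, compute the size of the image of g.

8

g(1) = 1^16 = 1.
g(5): Repeated squaring mod 26: 5^1 ≡ 5, 5^2 ≡ 5² = 25, 5^4 ≡ 25² = 625 ≡ 1, 5^8 ≡ 1² = 1, 5^16 ≡ 1² = 1. So 5^16 ≡ 1 (mod 26).
So g(1) = g(5) = 1 while 1 ≠ 5, thus g is not injective.
Since g is not injective, we determine |image(g)|. Computing x^16 mod 26 for each x (by repeated squaring, reducing mod 26 at every step), the values g(0), g(1), …, g(25) are: 0, 1, 16, 3, 22, 1, 22, 9, 14, 9, 16, 3, 14, 13, 14, 3, 16, 9, 14, 9, 22, 1, 22, 3, 16, 1.
The distinct values are {0, 1, 3, 9, 13, 14, 16, 22}; there are 8 of them.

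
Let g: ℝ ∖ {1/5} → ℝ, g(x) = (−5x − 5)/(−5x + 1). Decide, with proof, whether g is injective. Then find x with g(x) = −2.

-1/5

Suppose g(s) = g(t). Cross-multiplying: (−5s − 5)(−5t + 1) = (−5t − 5)(−5s + 1).
Expanding both sides and cancelling the symmetric terms leaves −30·(s − t) = 0. Since −30 ≠ 0, s = t. Hence g is injective.
Solving g(x) = −2: cross-multiplying gives −5x − 5 = −2(−5x + 1), which rearranges to −15x = 3, so x = −1/5.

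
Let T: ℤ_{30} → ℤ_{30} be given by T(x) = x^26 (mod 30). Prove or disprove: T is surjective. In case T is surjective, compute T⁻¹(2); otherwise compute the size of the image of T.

12

T(2): Repeated squaring mod 30: 2^1 ≡ 2, 2^2 ≡ 2² = 4, 2^4 ≡ 4² = 16, 2^8 ≡ 16² = 256 ≡ 16, 2^16 ≡ 16² = 256 ≡ 16. Since 26 = 16 + 8 + 2, 2^26 ≡ 16·16·4: 16·16 = 256 ≡ 16, then 16·4 = 64 ≡ 4. So 2^26 ≡ 4 (mod 30).
T(8): Repeated squaring mod 30: 8^1 ≡ 8, 8^2 ≡ 8² = 64 ≡ 4, 8^4 ≡ 4² = 16, 8^8 ≡ 16² = 256 ≡ 16, 8^16 ≡ 16² = 256 ≡ 16. Since 26 = 16 + 8 + 2, 8^26 ≡ 16·16·4: 16·16 = 256 ≡ 16, then 16·4 = 64 ≡ 4. So 8^26 ≡ 4 (mod 30).
So T(2) = T(8) = 4 while 2 ≠ 8, therefore T is not injective.
A non-injective map from the 30-element set ℤ_{30} to itself takes at most 29 distinct values, so it cannot be surjective. Thus T is not surjective.
Since T is not surjective, we determine |image(T)|. Computing x^26 mod 30 for each x (by repeated squaring, reducing mod 30 at every step), the values T(0), T(1), …, T(29) are: 0, 1, 4, 9, 16, 25, 6, 19, 4, 21, 10, 1, 24, 19, 16, 15, 16, 19, 24, 1, 10, 21, 4, 19, 6, 25, 16, 9, 4, 1.
The distinct values are {0, 1, 4, 6, 9, 10, 15, 16, 19, 21, 24, 25}; there are 12 of them.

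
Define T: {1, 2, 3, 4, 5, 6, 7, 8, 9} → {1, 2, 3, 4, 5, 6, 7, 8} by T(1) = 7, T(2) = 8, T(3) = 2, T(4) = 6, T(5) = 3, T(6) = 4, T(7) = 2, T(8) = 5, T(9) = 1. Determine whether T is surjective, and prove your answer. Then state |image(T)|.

8

Every element of the codomain has a preimage: 1 = T(9), 2 = T(3), 3 = T(5), 4 = T(6), 5 = T(8), 6 = T(4), 7 = T(1), 8 = T(2).
So T is surjective.
The image of T is {1, 2, 3, 4, 5, 6, 7, 8}, which has 8 elements.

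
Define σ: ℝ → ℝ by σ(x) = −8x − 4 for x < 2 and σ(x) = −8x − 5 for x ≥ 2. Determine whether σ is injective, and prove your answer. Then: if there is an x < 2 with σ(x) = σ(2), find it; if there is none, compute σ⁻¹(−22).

Both pieces are strictly decreasing (slopes −8 and −8), so each is injective on its own interval.
The left piece maps (−∞, 2) onto (−20, ∞); the right piece maps [2, ∞) onto (−∞, −21].
These images are disjoint, so no value is attained by both pieces. So σ is injective.
Because the two images are disjoint, no x < 2 has σ(x) = σ(2), so we compute σ⁻¹(−22): −22 lies in (−∞, −21], so solve −8x − 5 = −22: x = (−22 + 5)/(−8) = 17/8.

17/8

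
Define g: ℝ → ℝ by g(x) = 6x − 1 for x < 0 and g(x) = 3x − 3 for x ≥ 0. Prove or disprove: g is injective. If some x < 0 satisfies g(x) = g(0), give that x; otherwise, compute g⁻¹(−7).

-1/3

Both pieces are strictly increasing (slopes 6 and 3), so each is injective on its own interval.
The left piece maps (−∞, 0) onto (−∞, −1); the right piece maps [0, ∞) onto [−3, ∞).
These images overlap. In particular g(0) = −3 (right piece), and solving 6x − 1 = −3 on the left piece gives x = −1/3 < 0.
So g(−1/3) = g(0) with −1/3 ≠ 0, and g is not injective. This x = −1/3 is the requested value below 0.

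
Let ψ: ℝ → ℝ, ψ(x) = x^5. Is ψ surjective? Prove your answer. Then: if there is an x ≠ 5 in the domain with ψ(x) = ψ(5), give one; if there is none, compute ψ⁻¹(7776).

6

For any y ∈ ℝ, x = y^{1/5} ∈ ℝ gives ψ(x) = y, so ψ is surjective.
Since x ↦ x^5 is strictly increasing on ℝ, it is injective there, so no x ≠ 5 in the domain has ψ(x) = ψ(5). We therefore compute ψ⁻¹(7776) = 7776^{1/5} = 6 (indeed 6^5 = 7776).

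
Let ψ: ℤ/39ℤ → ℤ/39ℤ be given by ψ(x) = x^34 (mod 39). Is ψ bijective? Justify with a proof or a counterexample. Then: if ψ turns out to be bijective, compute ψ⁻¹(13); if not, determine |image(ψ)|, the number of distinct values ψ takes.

14

ψ(5): Repeated squaring mod 39: 5^1 ≡ 5, 5^2 ≡ 5² = 25, 5^4 ≡ 25² = 625 ≡ 1, 5^8 ≡ 1² = 1, 5^16 ≡ 1² = 1, 5^32 ≡ 1² = 1. Since 34 = 32 + 2, 5^34 ≡ 1·25: 1·25 = 25. So 5^34 ≡ 25 (mod 39).
ψ(8): Repeated squaring mod 39: 8^1 ≡ 8, 8^2 ≡ 8² = 64 ≡ 25, 8^4 ≡ 25² = 625 ≡ 1, 8^8 ≡ 1² = 1, 8^16 ≡ 1² = 1, 8^32 ≡ 1² = 1. Since 34 = 32 + 2, 8^34 ≡ 1·25: 1·25 = 25. So 8^34 ≡ 25 (mod 39).
So ψ(5) = ψ(8) = 25 while 5 ≠ 8, hence ψ is not injective, hence not bijective.
Since ψ is not bijective, we determine |image(ψ)|. Computing x^34 mod 39 for each x (by repeated squaring, reducing mod 39 at every step), the values ψ(0), ψ(1), …, ψ(38) are: 0, 1, 10, 3, 22, 25, 30, 4, 25, 9, 16, 10, 27, 13, 1, 36, 16, 22, 12, 4, 4, 12, 22, 16, 36, 1, 13, 27, 10, 16, 9, 25, 4, 30, 25, 22, 3, 10, 1.
The distinct values are {0, 1, 3, 4, 9, 10, 12, 13, 16, 22, 25, 27, 30, 36}; there are 14 of them.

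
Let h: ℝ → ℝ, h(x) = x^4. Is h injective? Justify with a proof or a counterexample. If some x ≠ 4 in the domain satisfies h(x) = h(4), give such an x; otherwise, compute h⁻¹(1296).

h(4) = 256 = (−4)^4 = h(−4) (since 4 is even), with 4 ≠ −4. So h is not injective.
For the follow-up, such an x exists: taking x = −4 ∈ ℝ gives h(−4) = 256 = h(4) with −4 ≠ 4.

-4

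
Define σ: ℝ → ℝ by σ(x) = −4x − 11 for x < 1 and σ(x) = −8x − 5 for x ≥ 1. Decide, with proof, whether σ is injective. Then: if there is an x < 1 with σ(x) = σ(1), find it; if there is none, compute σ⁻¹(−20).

Both pieces are strictly decreasing (slopes −4 and −8), so each is injective on its own interval.
The left piece maps (−∞, 1) onto (−15, ∞); the right piece maps [1, ∞) onto (−∞, −13].
These images overlap. In particular σ(1) = −13 (right piece), and solving −4x − 11 = −13 on the left piece gives x = 1/2 < 1.
So σ(1/2) = σ(1) with 1/2 ≠ 1, and σ is not injective. This x = 1/2 is the requested value below 1.

1/2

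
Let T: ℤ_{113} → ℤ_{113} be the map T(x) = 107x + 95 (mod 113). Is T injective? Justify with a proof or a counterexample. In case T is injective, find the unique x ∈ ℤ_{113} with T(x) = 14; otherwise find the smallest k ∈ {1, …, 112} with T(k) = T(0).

70

Suppose T(u) = T(v) in ℤ_{113}. Then 107u + 95 ≡ 107v + 95 (mod 113), hence 107(u − v) ≡ 0 (mod 113).
Since gcd(107, 113) = 1, 107 is invertible modulo 113, therefore u − v ≡ 0 (mod 113), i.e. u = v.
Therefore T is injective.
We now compute 107⁻¹ mod 113 explicitly. Euclid's algorithm: 113 = 1·107 + 6, 107 = 17·6 + 5, 6 = 1·5 + 1; back-substituting gives 1 = 94·107 − 89·113, so 107⁻¹ ≡ 94 (mod 113).
Since T is injective, we find T⁻¹(14): we need 107x ≡ 14 − 95 ≡ 32 (mod 113). Using 107⁻¹ = 94: x ≡ 94·32 = 3008 = 26·113 + 70, so x = 70.
Check: T(70) = 107·70 + 95 = 7585 = 67·113 + 14 ≡ 14 (mod 113).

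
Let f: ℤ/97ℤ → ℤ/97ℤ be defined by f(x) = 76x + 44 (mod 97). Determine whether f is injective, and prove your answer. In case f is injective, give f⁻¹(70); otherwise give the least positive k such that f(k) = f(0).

By definition, f is injective if f(x_1) = f(x_2) implies x_1 = x_2.
If f(x_1) = f(x_2), then 76x_1 ≡ 76x_2 (mod 97). Because gcd(76, 97) = 1, we may cancel 76 to get x_1 ≡ x_2 (mod 97).
So f is injective.
We now compute 76⁻¹ mod 97 explicitly. Euclid's algorithm: 97 = 1·76 + 21, 76 = 3·21 + 13, 21 = 1·13 + 8, 13 = 1·8 + 5, 8 = 1·5 + 3, 5 = 1·3 + 2, 3 = 1·2 + 1; back-substituting gives 1 = 60·76 − 47·97, so 76⁻¹ ≡ 60 (mod 97).
Since f is injective, we compute f⁻¹(70): solve 76x + 44 ≡ 70 (mod 97), i.e. 76x ≡ 26 (mod 97).
Multiplying by 76⁻¹ = 60 gives x ≡ 60·26 = 1560 = 16·97 + 8 ≡ 8 (mod 97).
Check: f(8) = 76·8 + 44 = 652 = 6·97 + 70 ≡ 70 (mod 97).

8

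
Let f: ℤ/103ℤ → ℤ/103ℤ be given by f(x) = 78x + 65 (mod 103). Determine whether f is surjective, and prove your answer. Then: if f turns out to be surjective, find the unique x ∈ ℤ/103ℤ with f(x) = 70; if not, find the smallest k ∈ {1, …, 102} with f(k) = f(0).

Recall: f is surjective if every y in the codomain equals f(x) for some x in the domain.
Since gcd(78, 103) = 1, 78 is invertible modulo 103. Euclid's algorithm: 103 = 1·78 + 25, 78 = 3·25 + 3, 25 = 8·3 + 1; back-substituting gives 1 = 70·78 − 53·103, so 78⁻¹ ≡ 70 (mod 103).
Then y ↦ 70(y − 65) is a two-sided inverse to f, so every y ∈ ℤ/103ℤ has a preimage.
Hence f is surjective.
Since f is surjective, we compute f⁻¹(70): solve 78x + 65 ≡ 70 (mod 103), i.e. 78x ≡ 5 (mod 103).
Multiplying by 78⁻¹ = 70 gives x ≡ 70·5 = 350 = 3·103 + 41 ≡ 41 (mod 103).
Check: f(41) = 78·41 + 65 = 3263 = 31·103 + 70 ≡ 70 (mod 103).

41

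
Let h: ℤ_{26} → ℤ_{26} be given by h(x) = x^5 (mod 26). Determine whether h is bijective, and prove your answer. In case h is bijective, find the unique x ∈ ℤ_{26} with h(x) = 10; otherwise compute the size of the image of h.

4

Computing x^5 mod 26 for each x (by repeated squaring, reducing mod 26 at every step), the values h(0), h(1), …, h(25) are: 0, 1, 6, 9, 10, 5, 2, 11, 8, 3, 4, 7, 12, 13, 14, 19, 22, 23, 18, 15, 24, 21, 16, 17, 20, 25.
Every element of ℤ_{26} appears exactly once in this list, so h is a bijection, and in particular bijective.
Since h is bijective, we read off the preimage of 10 from the same table: h(4) = 10, so h⁻¹(10) = 4.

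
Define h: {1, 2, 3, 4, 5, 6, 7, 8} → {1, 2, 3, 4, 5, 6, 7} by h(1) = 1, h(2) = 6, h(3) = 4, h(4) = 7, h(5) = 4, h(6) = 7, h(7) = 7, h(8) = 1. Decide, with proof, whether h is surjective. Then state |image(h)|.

No element maps to 2, so h is not surjective.
The image of h is {1, 4, 6, 7}, which has 4 elements.

4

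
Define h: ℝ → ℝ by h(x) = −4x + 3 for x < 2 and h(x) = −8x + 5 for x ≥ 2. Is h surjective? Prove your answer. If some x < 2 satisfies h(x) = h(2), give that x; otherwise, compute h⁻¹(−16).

Both pieces are strictly decreasing (slopes −4 and −8), so each is injective on its own interval.
The left piece maps (−∞, 2) onto (−5, ∞); the right piece maps [2, ∞) onto (−∞, −11].
The union (−5, ∞) ∪ (−∞, −11] omits the interval between −5 and −11; in particular −5 has no preimage. So h is not surjective.
Because the two images are disjoint, no x < 2 has h(x) = h(2), so we compute h⁻¹(−16): −16 lies in (−∞, −11], so solve −8x + 5 = −16: x = (−16 − 5)/(−8) = 21/8.

21/8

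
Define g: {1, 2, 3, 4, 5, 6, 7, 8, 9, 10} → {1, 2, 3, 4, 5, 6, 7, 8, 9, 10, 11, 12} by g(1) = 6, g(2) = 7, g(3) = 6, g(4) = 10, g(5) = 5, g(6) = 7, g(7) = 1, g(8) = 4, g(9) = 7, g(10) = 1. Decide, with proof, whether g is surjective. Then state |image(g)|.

6

No element maps to 2, so g is not surjective.
The image of g is {1, 4, 5, 6, 7, 10}, which has 6 elements.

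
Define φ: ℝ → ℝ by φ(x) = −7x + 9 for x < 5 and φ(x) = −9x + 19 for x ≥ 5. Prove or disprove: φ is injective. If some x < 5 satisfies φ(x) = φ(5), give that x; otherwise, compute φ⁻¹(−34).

Both pieces are strictly decreasing (slopes −7 and −9), so each is injective on its own interval.
The left piece maps (−∞, 5) onto (−26, ∞); the right piece maps [5, ∞) onto (−∞, −26].
These images are disjoint, so no value is attained by both pieces. Thus φ is injective.
Because the two images are disjoint, no x < 5 has φ(x) = φ(5), so we compute φ⁻¹(−34): −34 lies in (−∞, −26], so solve −9x + 19 = −34: x = (−34 − 19)/(−9) = 53/9.

53/9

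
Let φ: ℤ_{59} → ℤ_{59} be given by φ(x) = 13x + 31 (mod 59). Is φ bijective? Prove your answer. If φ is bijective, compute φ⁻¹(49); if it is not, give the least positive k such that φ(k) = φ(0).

15

Recall that injectivity means: for all u, v in the domain, φ(u) = φ(v) implies u = v.
If φ(u) = φ(v), then 13u ≡ 13v (mod 59). Because gcd(13, 59) = 1, we may cancel 13 to get u ≡ v (mod 59).
We now compute 13⁻¹ mod 59 explicitly. Euclid's algorithm: 59 = 4·13 + 7, 13 = 1·7 + 6, 7 = 1·6 + 1; back-substituting gives 1 = 50·13 − 11·59, so 13⁻¹ ≡ 50 (mod 59).
For any y ∈ ℤ_{59}, x = 50(y − 31) mod 59 satisfies φ(x) = 13·50(y − 31) + 31 ≡ y (since 13·50 ≡ 1 mod 59). So every y has a preimage.
Thus φ is bijective.
Since φ is bijective, we find φ⁻¹(49): we need 13x ≡ 49 − 31 ≡ 18 (mod 59). Using 13⁻¹ = 50: x ≡ 50·18 = 900 = 15·59 + 15, so x = 15.
Check: φ(15) = 13·15 + 31 = 226 = 3·59 + 49 ≡ 49 (mod 59).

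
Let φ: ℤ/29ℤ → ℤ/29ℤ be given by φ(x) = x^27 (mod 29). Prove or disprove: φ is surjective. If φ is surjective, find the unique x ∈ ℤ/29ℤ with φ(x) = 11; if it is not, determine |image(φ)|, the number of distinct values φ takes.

Since 29 is prime, the nonzero elements of ℤ/29ℤ form a cyclic group of order 28.
As gcd(27, 28) = 1, raising to the 27th power is a bijection on this group: if u^27 ≡ v^27 then (uv^{−1})^27 = 1, and the only element of order dividing gcd(27, 28) = 1 is 1, so u = v.
With φ(0) = 0 this makes φ injective on all of ℤ/29ℤ, hence bijective (finite equal-size domain and codomain). In particular φ is surjective.
Since φ is surjective, we find the preimage of 11. The inverse of x ↦ x^27 on (ℤ/29ℤ)^× is x ↦ x^27, because 27·27 = 729 = 26·28 + 1 ≡ 1 (mod 28) and x^{28} = 1 for x ≠ 0 (Fermat). So φ⁻¹(11) = 11^27 mod 29.
Repeated squaring mod 29: 11^1 ≡ 11, 11^2 ≡ 11² = 121 ≡ 5, 11^4 ≡ 5² = 25, 11^8 ≡ 25² = 625 ≡ 16, 11^16 ≡ 16² = 256 ≡ 24. Since 27 = 16 + 8 + 2 + 1, 11^27 ≡ 24·16·5·11: 24·16 = 384 ≡ 7, then 7·5 = 35 ≡ 6, then 6·11 = 66 ≡ 8. So 11^27 ≡ 8 (mod 29).
Hence φ⁻¹(11) = 8.

8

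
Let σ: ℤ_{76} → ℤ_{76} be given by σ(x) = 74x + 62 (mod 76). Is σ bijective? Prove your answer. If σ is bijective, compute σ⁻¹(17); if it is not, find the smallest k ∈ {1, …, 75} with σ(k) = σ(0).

38

We have gcd(74, 76) = 2 > 1. Taking x_1 = 0 and x_2 = 38: σ(0) = 62 and σ(38) = 74·38 + 62 = 2874 ≡ 62 (mod 76).
So σ(0) = σ(38) while 0 ≠ 38, so σ is not injective, hence not bijective.
Since σ is not bijective, we find the least positive k with σ(k) = σ(0): this means 74k ≡ 0 (mod 76), i.e. 76 ∣ 74k. Since gcd(74, 76) = 2, dividing through by 2 this holds exactly when 38 ∣ 37k, and as gcd(37, 38) = 1, exactly when 38 ∣ k.
The smallest positive such k is 38.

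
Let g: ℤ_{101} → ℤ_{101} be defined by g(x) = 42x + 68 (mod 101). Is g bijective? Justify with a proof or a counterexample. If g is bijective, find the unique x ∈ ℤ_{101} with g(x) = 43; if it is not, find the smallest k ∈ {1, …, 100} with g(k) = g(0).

If g(s) = g(t), then 42s ≡ 42t (mod 101). Because gcd(42, 101) = 1, we may cancel 42 to get s ≡ t (mod 101).
We now compute 42⁻¹ mod 101 explicitly. Euclid's algorithm: 101 = 2·42 + 17, 42 = 2·17 + 8, 17 = 2·8 + 1; back-substituting gives 1 = 89·42 − 37·101, so 42⁻¹ ≡ 89 (mod 101).
Then y ↦ 89(y − 68) is a two-sided inverse to g, so every y ∈ ℤ_{101} has a preimage.
Thus g is bijective.
Since g is bijective, we find g⁻¹(43): we need 42x ≡ 43 − 68 ≡ 76 (mod 101). Using 42⁻¹ = 89: x ≡ 89·76 = 6764 = 66·101 + 98, so x = 98.
Check: g(98) = 42·98 + 68 = 4184 = 41·101 + 43 ≡ 43 (mod 101).

98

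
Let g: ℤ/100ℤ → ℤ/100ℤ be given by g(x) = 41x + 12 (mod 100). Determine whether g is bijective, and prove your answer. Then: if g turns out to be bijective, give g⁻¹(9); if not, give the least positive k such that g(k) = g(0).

17

Recall: g is injective if g(a) = g(b) implies a = b.
Suppose g(a) = g(b) in ℤ/100ℤ. Then 41a + 12 ≡ 41b + 12 (mod 100), hence 41(a − b) ≡ 0 (mod 100).
Since gcd(41, 100) = 1, 41 is invertible modulo 100, hence a − b ≡ 0 (mod 100), i.e. a = b.
We now compute 41⁻¹ mod 100 explicitly. Euclid's algorithm: 100 = 2·41 + 18, 41 = 2·18 + 5, 18 = 3·5 + 3, 5 = 1·3 + 2, 3 = 1·2 + 1; back-substituting gives 1 = 61·41 − 25·100, so 41⁻¹ ≡ 61 (mod 100).
Then y ↦ 61(y − 12) is a two-sided inverse to g, so every y ∈ ℤ/100ℤ has a preimage.
Therefore g is bijective.
Since g is bijective, we find g⁻¹(9): we need 41x ≡ 9 − 12 ≡ 97 (mod 100). Using 41⁻¹ = 61: x ≡ 61·97 = 5917 = 59·100 + 17, so x = 17.
Check: g(17) = 41·17 + 12 = 709 = 7·100 + 9 ≡ 9 (mod 100).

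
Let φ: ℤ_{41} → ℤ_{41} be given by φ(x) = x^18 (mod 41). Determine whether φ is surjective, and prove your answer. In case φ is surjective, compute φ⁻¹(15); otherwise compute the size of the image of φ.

21

φ(20): Repeated squaring mod 41: 20^1 ≡ 20, 20^2 ≡ 20² = 400 ≡ 31, 20^4 ≡ 31² = 961 ≡ 18, 20^8 ≡ 18² = 324 ≡ 37, 20^16 ≡ 37² = 1369 ≡ 16. Since 18 = 16 + 2, 20^18 ≡ 16·31: 16·31 = 496 ≡ 4. So 20^18 ≡ 4 (mod 41).
φ(21): Repeated squaring mod 41: 21^1 ≡ 21, 21^2 ≡ 21² = 441 ≡ 31, 21^4 ≡ 31² = 961 ≡ 18, 21^8 ≡ 18² = 324 ≡ 37, 21^16 ≡ 37² = 1369 ≡ 16. Since 18 = 16 + 2, 21^18 ≡ 16·31: 16·31 = 496 ≡ 4. So 21^18 ≡ 4 (mod 41).
So φ(20) = φ(21) = 4 while 20 ≠ 21, so φ is not injective.
A non-injective map from the 41-element set ℤ_{41} to itself takes at most 40 distinct values, so it cannot be surjective. Therefore φ is not surjective.
Since φ is not surjective, we determine |image(φ)|. Computing x^18 mod 41 for each x (by repeated squaring, reducing mod 41 at every step), the values φ(0), φ(1), …, φ(40) are: 0, 1, 31, 9, 18, 23, 33, 5, 25, 40, 16, 21, 39, 8, 32, 2, 37, 20, 10, 36, 4, 4, 36, 10, 20, 37, 2, 32, 8, 39, 21, 16, 40, 25, 5, 33, 23, 18, 9, 31, 1.
The distinct values are {0, 1, 2, 4, 5, 8, 9, 10, 16, 18, 20, 21, 23, 25, 31, 32, 33, 36, 37, 39, 40}; there are 21 of them.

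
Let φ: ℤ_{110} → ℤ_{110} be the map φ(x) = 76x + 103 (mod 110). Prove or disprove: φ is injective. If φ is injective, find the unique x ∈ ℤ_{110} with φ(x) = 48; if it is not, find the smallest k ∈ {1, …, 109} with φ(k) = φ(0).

We have gcd(76, 110) = 2 > 1. Taking s = 0 and t = 55: φ(0) = 103 and φ(55) = 76·55 + 103 = 4283 ≡ 103 (mod 110).
So φ(0) = φ(55) while 0 ≠ 55, thus φ is not injective.
Since φ is not injective, we find the least positive k with φ(k) = φ(0): this means 76k ≡ 0 (mod 110), i.e. 110 ∣ 76k. Since gcd(76, 110) = 2, dividing through by 2 this holds exactly when 55 ∣ 38k, and as gcd(38, 55) = 1, exactly when 55 ∣ k.
The smallest positive such k is 55.

55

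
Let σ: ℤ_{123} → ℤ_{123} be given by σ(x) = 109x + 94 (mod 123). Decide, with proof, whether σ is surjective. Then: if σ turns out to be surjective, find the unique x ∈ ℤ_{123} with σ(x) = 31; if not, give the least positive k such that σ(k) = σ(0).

Since gcd(109, 123) = 1, 109 is invertible modulo 123. Euclid's algorithm: 123 = 1·109 + 14, 109 = 7·14 + 11, 14 = 1·11 + 3, 11 = 3·3 + 2, 3 = 1·2 + 1; back-substituting gives 1 = 79·109 − 70·123, so 109⁻¹ ≡ 79 (mod 123).
For any y ∈ ℤ_{123}, x = 79(y − 94) mod 123 satisfies σ(x) = 109·79(y − 94) + 94 ≡ y (since 109·79 ≡ 1 mod 123). So every y has a preimage.
So σ is surjective.
Since σ is surjective, we compute σ⁻¹(31): solve 109x + 94 ≡ 31 (mod 123), i.e. 109x ≡ 60 (mod 123).
Multiplying by 109⁻¹ = 79 gives x ≡ 79·60 = 4740 = 38·123 + 66 ≡ 66 (mod 123).
Check: σ(66) = 109·66 + 94 = 7288 = 59·123 + 31 ≡ 31 (mod 123).

66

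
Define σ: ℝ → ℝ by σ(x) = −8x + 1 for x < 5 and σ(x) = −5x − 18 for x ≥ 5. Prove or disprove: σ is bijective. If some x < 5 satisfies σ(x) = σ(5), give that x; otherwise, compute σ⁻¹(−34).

35/8

Both pieces are strictly decreasing (slopes −8 and −5), so each is injective on its own interval.
The left piece maps (−∞, 5) onto (−39, ∞); the right piece maps [5, ∞) onto (−∞, −43].
The images leave a gap (−39 has no preimage), so σ is not surjective, hence not bijective.
Because the two images are disjoint, no x < 5 has σ(x) = σ(5), so we compute σ⁻¹(−34): −34 lies in (−39, ∞), so solve −8x + 1 = −34: x = (−34 − 1)/(−8) = 35/8.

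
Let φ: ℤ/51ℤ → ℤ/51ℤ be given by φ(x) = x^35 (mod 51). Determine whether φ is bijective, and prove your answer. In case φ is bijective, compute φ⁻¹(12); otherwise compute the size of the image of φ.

6

Computing x^35 mod 51 for each x (by repeated squaring, reducing mod 51 at every step), the values φ(0), φ(1), …, φ(50) are: 0, 1, 8, 27, 13, 23, 12, 37, 2, 15, 31, 5, 45, 4, 41, 9, 16, 17, 18, 25, 44, 30, 40, 29, 3, 19, 32, 48, 22, 11, 21, 7, 26, 33, 34, 35, 42, 10, 47, 6, 46, 20, 36, 49, 14, 39, 28, 38, 24, 43, 50.
Every element of ℤ/51ℤ appears exactly once in this list, so φ is a bijection, and in particular bijective.
Since φ is bijective, we read off the preimage of 12 from the same table: φ(6) = 12, so φ⁻¹(12) = 6.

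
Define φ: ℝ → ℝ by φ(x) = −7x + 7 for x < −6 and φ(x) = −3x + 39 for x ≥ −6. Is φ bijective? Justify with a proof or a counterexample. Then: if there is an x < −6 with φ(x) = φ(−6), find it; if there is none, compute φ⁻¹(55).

-50/7

Both pieces are strictly decreasing (slopes −7 and −3), so each is injective on its own interval.
The left piece maps (−∞, −6) onto (49, ∞); the right piece maps [−6, ∞) onto (−∞, 57].
These images overlap. In particular φ(−6) = 57 (right piece), and solving −7x + 7 = 57 on the left piece gives x = −50/7 < −6.
So φ(−50/7) = φ(−6) with −50/7 ≠ −6, and φ is not injective, hence not bijective. This x = −50/7 is the requested value below −6.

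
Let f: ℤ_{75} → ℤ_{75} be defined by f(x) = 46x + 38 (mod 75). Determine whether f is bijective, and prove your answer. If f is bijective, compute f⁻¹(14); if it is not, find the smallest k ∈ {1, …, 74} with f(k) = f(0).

6

Recall that f is injective when f(x_1) = f(x_2) forces x_1 = x_2.
If f(x_1) = f(x_2), then 46x_1 ≡ 46x_2 (mod 75). Because gcd(46, 75) = 1, we may cancel 46 to get x_1 ≡ x_2 (mod 75).
We now compute 46⁻¹ mod 75 explicitly. Euclid's algorithm: 75 = 1·46 + 29, 46 = 1·29 + 17, 29 = 1·17 + 12, 17 = 1·12 + 5, 12 = 2·5 + 2, 5 = 2·2 + 1; back-substituting gives 1 = 31·46 − 19·75, so 46⁻¹ ≡ 31 (mod 75).
Then y ↦ 31(y − 38) is a two-sided inverse to f, so every y ∈ ℤ_{75} has a preimage.
Hence f is bijective.
Since f is bijective, we compute f⁻¹(14): solve 46x + 38 ≡ 14 (mod 75), i.e. 46x ≡ 51 (mod 75).
Multiplying by 46⁻¹ = 31 gives x ≡ 31·51 = 1581 = 21·75 + 6 ≡ 6 (mod 75).
Check: f(6) = 46·6 + 38 = 314 = 4·75 + 14 ≡ 14 (mod 75).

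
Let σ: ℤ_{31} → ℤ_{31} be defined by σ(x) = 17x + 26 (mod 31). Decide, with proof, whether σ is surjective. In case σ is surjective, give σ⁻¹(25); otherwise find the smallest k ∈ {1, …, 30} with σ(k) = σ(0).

Recall: surjectivity means every element of the codomain has a preimage under σ.
Since gcd(17, 31) = 1, 17 is invertible modulo 31. Euclid's algorithm: 31 = 1·17 + 14, 17 = 1·14 + 3, 14 = 4·3 + 2, 3 = 1·2 + 1; back-substituting gives 1 = 11·17 − 6·31, so 17⁻¹ ≡ 11 (mod 31).
Then y ↦ 11(y − 26) is a two-sided inverse to σ, so every y ∈ ℤ_{31} has a preimage.
Therefore σ is surjective.
Since σ is surjective, we find σ⁻¹(25): we need 17x ≡ 25 − 26 ≡ 30 (mod 31). Using 17⁻¹ = 11: x ≡ 11·30 = 330 = 10·31 + 20, so x = 20.
Check: σ(20) = 17·20 + 26 = 366 = 11·31 + 25 ≡ 25 (mod 31).

20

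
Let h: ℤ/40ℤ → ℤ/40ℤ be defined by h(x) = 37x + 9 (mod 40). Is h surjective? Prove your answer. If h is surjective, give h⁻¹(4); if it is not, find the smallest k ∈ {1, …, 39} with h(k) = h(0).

Recall that h is surjective if every y in the codomain equals h(x) for some x in the domain.
Since gcd(37, 40) = 1, 37 is invertible modulo 40. Euclid's algorithm: 40 = 1·37 + 3, 37 = 12·3 + 1; back-substituting gives 1 = 13·37 − 12·40, so 37⁻¹ ≡ 13 (mod 40).
Then y ↦ 13(y − 9) is a two-sided inverse to h, so every y ∈ ℤ/40ℤ has a preimage.
Therefore h is surjective.
Since h is surjective, we find h⁻¹(4): we need 37x ≡ 4 − 9 ≡ 35 (mod 40). Using 37⁻¹ = 13: x ≡ 13·35 = 455 = 11·40 + 15, so x = 15.
Check: h(15) = 37·15 + 9 = 564 = 14·40 + 4 ≡ 4 (mod 40).

15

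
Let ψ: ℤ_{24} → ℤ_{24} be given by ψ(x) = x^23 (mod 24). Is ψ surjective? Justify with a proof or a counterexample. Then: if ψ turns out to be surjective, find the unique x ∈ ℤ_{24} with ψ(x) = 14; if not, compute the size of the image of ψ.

15

ψ(0) = 0^23 = 0.
ψ(6): Repeated squaring mod 24: 6^1 ≡ 6, 6^2 ≡ 6² = 36 ≡ 12, 6^4 ≡ 12² = 144 ≡ 0, 6^8 ≡ 0² = 0, 6^16 ≡ 0² = 0. Since 23 = 16 + 4 + 2 + 1, 6^23 ≡ 0·0·12·6: 0·0 = 0, then 0·12 = 0, then 0·6 = 0. So 6^23 ≡ 0 (mod 24).
So ψ(0) = ψ(6) = 0 while 0 ≠ 6, so ψ is not injective.
A non-injective map from the 24-element set ℤ_{24} to itself takes at most 23 distinct values, so it cannot be surjective. So ψ is not surjective.
Since ψ is not surjective, we determine |image(ψ)|. Computing x^23 mod 24 for each x (by repeated squaring, reducing mod 24 at every step), the values ψ(0), ψ(1), …, ψ(23) are: 0, 1, 8, 3, 16, 5, 0, 7, 8, 9, 16, 11, 0, 13, 8, 15, 16, 17, 0, 19, 8, 21, 16, 23.
The distinct values are {0, 1, 3, 5, 7, 8, 9, 11, 13, 15, 16, 17, 19, 21, 23}; there are 15 of them.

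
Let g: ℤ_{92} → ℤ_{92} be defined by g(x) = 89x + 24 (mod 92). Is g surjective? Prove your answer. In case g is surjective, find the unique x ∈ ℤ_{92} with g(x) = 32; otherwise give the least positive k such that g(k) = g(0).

28

Since gcd(89, 92) = 1, 89 is invertible modulo 92. Euclid's algorithm: 92 = 1·89 + 3, 89 = 29·3 + 2, 3 = 1·2 + 1; back-substituting gives 1 = 61·89 − 59·92, so 89⁻¹ ≡ 61 (mod 92).
For any y ∈ ℤ_{92}, x = 61(y − 24) mod 92 satisfies g(x) = 89·61(y − 24) + 24 ≡ y (since 89·61 ≡ 1 mod 92). So every y has a preimage.
Thus g is surjective.
Since g is surjective, we find g⁻¹(32): we need 89x ≡ 32 − 24 ≡ 8 (mod 92). Using 89⁻¹ = 61: x ≡ 61·8 = 488 = 5·92 + 28, so x = 28.
Check: g(28) = 89·28 + 24 = 2516 = 27·92 + 32 ≡ 32 (mod 92).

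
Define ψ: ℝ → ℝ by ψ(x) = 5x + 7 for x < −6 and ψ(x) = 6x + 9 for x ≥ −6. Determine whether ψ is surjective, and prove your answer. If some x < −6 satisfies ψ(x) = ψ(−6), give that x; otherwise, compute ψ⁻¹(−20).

Both pieces are strictly increasing (slopes 5 and 6), so each is injective on its own interval.
The left piece maps (−∞, −6) onto (−∞, −23); the right piece maps [−6, ∞) onto [−27, ∞).
The union (−∞, −23) ∪ [−27, ∞) covers ℝ, so ψ is surjective.
For the follow-up: the images overlap, so an x < −6 with ψ(x) = ψ(−6) exists. ψ(−6) = −27; solving 5x + 7 = −27 for x < −6 gives x = (−27 − 7)/5 = −34/5.

-34/5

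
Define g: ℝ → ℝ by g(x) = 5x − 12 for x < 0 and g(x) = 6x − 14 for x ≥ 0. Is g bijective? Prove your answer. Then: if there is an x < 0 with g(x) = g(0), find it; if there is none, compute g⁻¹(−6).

Both pieces are strictly increasing (slopes 5 and 6), so each is injective on its own interval.
The left piece maps (−∞, 0) onto (−∞, −12); the right piece maps [0, ∞) onto [−14, ∞).
These images overlap. In particular g(0) = −14 (right piece), and solving 5x − 12 = −14 on the left piece gives x = −2/5 < 0.
So g(−2/5) = g(0) with −2/5 ≠ 0, and g is not injective, hence not bijective. This x = −2/5 is the requested value below 0.

-2/5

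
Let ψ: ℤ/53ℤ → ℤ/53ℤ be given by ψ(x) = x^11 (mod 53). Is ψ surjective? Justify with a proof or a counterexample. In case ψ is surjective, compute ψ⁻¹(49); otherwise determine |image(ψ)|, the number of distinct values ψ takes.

Since 53 is prime, the nonzero elements of ℤ/53ℤ form a cyclic group of order 52.
As gcd(11, 52) = 1, raising to the 11th power is a bijection on this group: if x_1^11 ≡ x_2^11 then (x_1x_2^{−1})^11 = 1, and the only element of order dividing gcd(11, 52) = 1 is 1, so x_1 = x_2.
With ψ(0) = 0 this makes ψ injective on all of ℤ/53ℤ, hence bijective (finite equal-size domain and codomain). In particular ψ is surjective.
Since ψ is surjective, we find the preimage of 49. The inverse of x ↦ x^11 on (ℤ/53ℤ)^× is x ↦ x^19, because 11·19 = 209 = 4·52 + 1 ≡ 1 (mod 52) and x^{52} = 1 for x ≠ 0 (Fermat). So ψ⁻¹(49) = 49^19 mod 53.
Repeated squaring mod 53: 49^1 ≡ 49, 49^2 ≡ 49² = 2401 ≡ 16, 49^4 ≡ 16² = 256 ≡ 44, 49^8 ≡ 44² = 1936 ≡ 28, 49^16 ≡ 28² = 784 ≡ 42. Since 19 = 16 + 2 + 1, 49^19 ≡ 42·16·49: 42·16 = 672 ≡ 36, then 36·49 = 1764 ≡ 15. So 49^19 ≡ 15 (mod 53).
Hence ψ⁻¹(49) = 15.

15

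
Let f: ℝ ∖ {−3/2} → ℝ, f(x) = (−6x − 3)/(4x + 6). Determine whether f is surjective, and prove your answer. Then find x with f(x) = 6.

If f(x) = −3/2, cross-multiplying gives 4(−6x − 3) = −6(4x + 6), which simplifies to −12 = −36 — false.  So −3/2 has no preimage and f is not surjective.
Solving f(x) = 6: cross-multiplying gives −6x − 3 = 6(4x + 6), which rearranges to −30x = 39, so x = −13/10.

-13/10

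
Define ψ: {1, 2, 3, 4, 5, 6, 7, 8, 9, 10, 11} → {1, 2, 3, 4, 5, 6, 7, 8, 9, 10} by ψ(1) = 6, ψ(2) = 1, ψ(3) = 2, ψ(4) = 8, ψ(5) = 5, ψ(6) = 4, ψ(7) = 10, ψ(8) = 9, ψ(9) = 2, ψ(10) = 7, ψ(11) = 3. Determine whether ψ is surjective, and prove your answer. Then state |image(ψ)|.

Every element of the codomain has a preimage: 1 = ψ(2), 2 = ψ(3), 3 = ψ(11), 4 = ψ(6), 5 = ψ(5), 6 = ψ(1), 7 = ψ(10), 8 = ψ(4), 9 = ψ(8), 10 = ψ(7).
Hence ψ is surjective.
The image of ψ is {1, 2, 3, 4, 5, 6, 7, 8, 9, 10}, which has 10 elements.

10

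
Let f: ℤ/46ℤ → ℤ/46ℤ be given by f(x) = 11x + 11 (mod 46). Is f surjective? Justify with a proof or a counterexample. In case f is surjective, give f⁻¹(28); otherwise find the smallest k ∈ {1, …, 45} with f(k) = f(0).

35

Since gcd(11, 46) = 1, 11 is invertible modulo 46. Euclid's algorithm: 46 = 4·11 + 2, 11 = 5·2 + 1; back-substituting gives 1 = 21·11 − 5·46, so 11⁻¹ ≡ 21 (mod 46).
For any y ∈ ℤ/46ℤ, x = 21(y − 11) mod 46 satisfies f(x) = 11·21(y − 11) + 11 ≡ y (since 11·21 ≡ 1 mod 46). So every y has a preimage.
Hence f is surjective.
Since f is surjective, we find f⁻¹(28): we need 11x ≡ 28 − 11 ≡ 17 (mod 46). Using 11⁻¹ = 21: x ≡ 21·17 = 357 = 7·46 + 35, so x = 35.
Check: f(35) = 11·35 + 11 = 396 = 8·46 + 28 ≡ 28 (mod 46).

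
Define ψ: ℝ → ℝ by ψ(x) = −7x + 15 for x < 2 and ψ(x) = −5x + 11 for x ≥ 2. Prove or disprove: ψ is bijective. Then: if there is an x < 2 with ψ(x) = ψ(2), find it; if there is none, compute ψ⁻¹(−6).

Both pieces are strictly decreasing (slopes −7 and −5), so each is injective on its own interval.
The left piece maps (−∞, 2) onto (1, ∞); the right piece maps [2, ∞) onto (−∞, 1].
Since 1 = 1, the images partition ℝ: ψ is injective and surjective, hence bijective.
Because the two images are disjoint, no x < 2 has ψ(x) = ψ(2), so we compute ψ⁻¹(−6): −6 lies in (−∞, 1], so solve −5x + 11 = −6: x = (−6 − 11)/(−5) = 17/5.

17/5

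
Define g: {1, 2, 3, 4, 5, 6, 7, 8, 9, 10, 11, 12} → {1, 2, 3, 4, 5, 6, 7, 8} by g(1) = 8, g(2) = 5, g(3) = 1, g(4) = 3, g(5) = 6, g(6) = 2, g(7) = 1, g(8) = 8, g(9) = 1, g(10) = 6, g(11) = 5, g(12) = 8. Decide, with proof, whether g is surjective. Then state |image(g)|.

No element maps to 4, so g is not surjective.
The image of g is {1, 2, 3, 5, 6, 8}, which has 6 elements.

6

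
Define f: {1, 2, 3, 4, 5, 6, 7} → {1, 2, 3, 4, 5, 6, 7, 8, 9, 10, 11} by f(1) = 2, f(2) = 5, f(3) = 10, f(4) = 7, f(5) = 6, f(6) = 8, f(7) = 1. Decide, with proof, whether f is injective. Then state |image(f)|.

7

The values f(1), …, f(7) are 2, 5, 10, 7, 6, 8, 1 — all distinct.
So f(s) = f(t) only when s = t, and f is injective.
The image of f is {1, 2, 5, 6, 7, 8, 10}, which has 7 elements.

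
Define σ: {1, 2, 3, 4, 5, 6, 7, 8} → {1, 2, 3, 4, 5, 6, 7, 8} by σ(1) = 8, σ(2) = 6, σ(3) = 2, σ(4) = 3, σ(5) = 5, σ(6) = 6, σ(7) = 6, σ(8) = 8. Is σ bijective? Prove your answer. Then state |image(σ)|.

5

σ(2) = 6 = σ(6) with 2 ≠ 6, so σ is not injective, hence not bijective.
The image of σ is {2, 3, 5, 6, 8}, which has 5 elements.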